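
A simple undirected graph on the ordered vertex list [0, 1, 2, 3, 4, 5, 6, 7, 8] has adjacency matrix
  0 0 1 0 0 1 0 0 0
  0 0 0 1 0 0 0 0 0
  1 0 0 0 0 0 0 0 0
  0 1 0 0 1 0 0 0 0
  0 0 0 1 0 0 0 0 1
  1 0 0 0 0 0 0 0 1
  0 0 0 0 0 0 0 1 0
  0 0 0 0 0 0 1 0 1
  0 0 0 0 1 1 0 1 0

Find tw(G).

A width-1 tree decomposition is:
Bags: B1 = {7, 8}  B2 = {4, 8}  B3 = {5, 8}  B4 = {3, 4}  B5 = {1, 3}  B6 = {6, 7}  B7 = {0, 5}  B8 = {0, 2}
Tree: B1–B2, B1–B3, B2–B4, B4–B5, B1–B6, B3–B7, B7–B8
Each bag holds 2 vertices, so the decomposition has width 1, which upper-bounds the treewidth. Any graph with an edge has treewidth ≥ 1, and G has the edge 7–8. The upper and lower bounds meet at 1, so that is the treewidth.

1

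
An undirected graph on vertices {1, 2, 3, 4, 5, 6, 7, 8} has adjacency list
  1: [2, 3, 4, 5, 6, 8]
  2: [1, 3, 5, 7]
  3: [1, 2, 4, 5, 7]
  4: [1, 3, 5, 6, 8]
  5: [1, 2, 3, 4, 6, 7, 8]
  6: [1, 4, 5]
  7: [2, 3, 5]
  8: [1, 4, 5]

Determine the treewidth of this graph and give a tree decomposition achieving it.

Every bag has size at most 4, so the width is 4 − 1 = 3 and tw(G) ≤ 3. Conversely, {1, 2, 3, 5} is a clique of size 4, and the vertices of any clique must share a bag in every tree decomposition; so some bag has ≥ 4 vertices and tw(G) ≥ 3. Therefore the treewidth is 3.

Treewidth 3.
Bags: B1 = {1, 2, 3, 5}  B2 = {1, 3, 4, 5}  B3 = {2, 3, 5, 7}  B4 = {1, 4, 5, 8}  B5 = {1, 4, 5, 6}
Tree: B1–B2, B1–B3, B2–B4, B4–B5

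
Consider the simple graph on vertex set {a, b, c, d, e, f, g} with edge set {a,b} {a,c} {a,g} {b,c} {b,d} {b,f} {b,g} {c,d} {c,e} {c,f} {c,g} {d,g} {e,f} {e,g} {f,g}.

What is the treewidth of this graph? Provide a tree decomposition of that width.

Each bag holds 4 vertices, so the decomposition has width 3, which upper-bounds the treewidth. For the lower bound, the 4 vertices {c, e, f, g} are pairwise adjacent, and any tree decomposition puts a clique entirely inside one bag — forcing width ≥ 3. Hence tw(G) = 3 exactly.

Treewidth 3.
Bags: B1 = {c, e, f, g}  B2 = {b, c, f, g}  B3 = {b, c, d, g}  B4 = {a, b, c, g}
Tree: B1–B2, B2–B3, B3–B4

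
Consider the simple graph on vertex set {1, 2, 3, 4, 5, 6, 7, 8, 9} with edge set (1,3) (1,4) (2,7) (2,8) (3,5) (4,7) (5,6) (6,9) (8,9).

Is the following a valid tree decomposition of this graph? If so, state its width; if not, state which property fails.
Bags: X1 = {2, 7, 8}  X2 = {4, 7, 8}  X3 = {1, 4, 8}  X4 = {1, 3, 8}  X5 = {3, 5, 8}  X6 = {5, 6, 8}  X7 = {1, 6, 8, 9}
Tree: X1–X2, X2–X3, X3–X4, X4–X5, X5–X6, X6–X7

A tree decomposition must satisfy three properties: every vertex lies in some bag; for every edge, both endpoints lie together in some bag; and for every vertex, the bags containing it form a connected subtree. Here bags containing vertex 1 are not connected in the tree, so the decomposition is invalid.

No — bags containing vertex 1 are not connected in the tree.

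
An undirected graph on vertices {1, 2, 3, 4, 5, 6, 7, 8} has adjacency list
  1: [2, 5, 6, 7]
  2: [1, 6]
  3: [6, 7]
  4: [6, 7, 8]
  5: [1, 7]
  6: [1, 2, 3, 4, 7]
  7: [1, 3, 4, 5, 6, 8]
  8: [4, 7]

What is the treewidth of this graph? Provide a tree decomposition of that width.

Treewidth 2.
Bags: B1 = {1, 2, 6}  B2 = {1, 6, 7}  B3 = {1, 5, 7}  B4 = {4, 6, 7}  B5 = {4, 7, 8}  B6 = {3, 6, 7}
Tree: B1–B2, B2–B3, B2–B4, B4–B5, B2–B6

Each bag holds 3 vertices, so the decomposition has width 2, which upper-bounds the treewidth. For the lower bound, the 3 vertices {1, 2, 6} are pairwise adjacent, and any tree decomposition puts a clique entirely inside one bag — forcing width ≥ 2. Combining the bounds, tw(G) = 2.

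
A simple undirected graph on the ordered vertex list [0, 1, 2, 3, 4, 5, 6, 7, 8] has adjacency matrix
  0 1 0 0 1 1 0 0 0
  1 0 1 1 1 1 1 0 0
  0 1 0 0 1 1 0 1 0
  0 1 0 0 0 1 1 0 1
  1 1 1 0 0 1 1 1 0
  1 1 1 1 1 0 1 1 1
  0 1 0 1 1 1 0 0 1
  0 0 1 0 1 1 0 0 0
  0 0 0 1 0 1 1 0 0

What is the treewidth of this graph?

A width-3 tree decomposition is:
Bags: B1 = {3, 5, 6, 8}  B2 = {1, 3, 5, 6}  B3 = {1, 4, 5, 6}  B4 = {1, 2, 4, 5}  B5 = {2, 4, 5, 7}  B6 = {0, 1, 4, 5}
Tree: B1–B2, B2–B3, B3–B4, B4–B5, B3–B6
Every bag has size at most 4, so the width is 4 − 1 = 3 and tw(G) ≤ 3. For the lower bound, the 4 vertices {3, 5, 6, 8} are pairwise adjacent, and any tree decomposition puts a clique entirely inside one bag — forcing width ≥ 3. Combining the bounds, tw(G) = 3.

3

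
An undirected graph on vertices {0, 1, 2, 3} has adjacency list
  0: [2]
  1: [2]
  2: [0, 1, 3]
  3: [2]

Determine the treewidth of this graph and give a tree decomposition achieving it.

Treewidth 1.
One optimal decomposition is:
Bags: B1 = {0, 2}  B2 = {1, 2}  B3 = {2, 3}
Tree: B1–B2, B2–B3

Each bag holds 2 vertices, so the decomposition has width 1, which upper-bounds the treewidth. Any graph with an edge has treewidth ≥ 1, and G has the edge 2–0. Combining the bounds, tw(G) = 1.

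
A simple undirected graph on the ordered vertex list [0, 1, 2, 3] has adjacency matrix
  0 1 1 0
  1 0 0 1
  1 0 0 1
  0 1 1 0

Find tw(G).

2

A width-2 tree decomposition is:
Bags: B1 = {0, 1, 2}  B2 = {1, 2, 3}
Tree: B1–B2
The largest bag has 3 vertices, giving width 2; this decomposition certifies tw(G) ≤ 2. For the lower bound, G contains the cycle 2–0–1–3–2, so G is not a forest; only forests have treewidth ≤ 1, hence tw(G) ≥ 2. The upper and lower bounds meet at 2, so that is the treewidth.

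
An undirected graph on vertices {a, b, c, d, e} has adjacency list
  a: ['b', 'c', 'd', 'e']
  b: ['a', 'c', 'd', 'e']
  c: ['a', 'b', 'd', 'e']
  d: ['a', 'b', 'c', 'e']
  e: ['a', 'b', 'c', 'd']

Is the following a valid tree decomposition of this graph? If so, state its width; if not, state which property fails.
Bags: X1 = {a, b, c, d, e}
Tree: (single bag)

Every vertex of G appears in some bag (union = {a, b, c, d, e}); every edge is covered by a bag; and for each vertex v the set of bags containing v is connected in the bag tree. The decomposition is therefore valid. The largest bag has 5 vertices, so the width is 4.

Yes; width 4.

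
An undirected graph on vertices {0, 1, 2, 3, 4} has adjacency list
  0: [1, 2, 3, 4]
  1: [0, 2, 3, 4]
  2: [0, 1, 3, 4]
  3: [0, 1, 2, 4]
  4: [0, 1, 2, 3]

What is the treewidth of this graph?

A width-4 tree decomposition is:
Bags: B1 = {0, 1, 2, 3, 4}
Tree: (single bag)
With just one bag of size 5, the width is 5 − 1 = 4, so tw(G) ≤ 4. On the other hand G contains the 5-clique {0, 1, 2, 3, 4}. A clique must lie in a single bag of any decomposition, so no decomposition can have width below 4. The upper and lower bounds meet at 4, so that is the treewidth.

4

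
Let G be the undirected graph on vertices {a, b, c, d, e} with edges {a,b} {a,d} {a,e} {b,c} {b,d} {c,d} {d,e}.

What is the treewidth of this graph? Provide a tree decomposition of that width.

Treewidth 2.
One optimal decomposition is:
Bags: B1 = {a, d, e}  B2 = {a, b, d}  B3 = {b, c, d}
Tree: B1–B2, B2–B3

Every bag has size at most 3, so the width is 3 − 1 = 2 and tw(G) ≤ 2. On the other hand G contains the 3-clique {b, c, d}. A clique must lie in a single bag of any decomposition, so no decomposition can have width below 2. Combining the bounds, tw(G) = 2.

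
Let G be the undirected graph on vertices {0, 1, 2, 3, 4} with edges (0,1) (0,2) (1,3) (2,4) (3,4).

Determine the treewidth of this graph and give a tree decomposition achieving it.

Treewidth 2.
One such decomposition:
Bags: B1 = {0, 1, 3}  B2 = {0, 2, 3}  B3 = {2, 3, 4}
Tree: B1–B2, B2–B3

Every bag has size at most 3, so the width is 3 − 1 = 2 and tw(G) ≤ 2. For the lower bound, G contains the cycle 3–1–0–2–4–3, so G is not a forest; only forests have treewidth ≤ 1, hence tw(G) ≥ 2. The upper and lower bounds meet at 2, so that is the treewidth.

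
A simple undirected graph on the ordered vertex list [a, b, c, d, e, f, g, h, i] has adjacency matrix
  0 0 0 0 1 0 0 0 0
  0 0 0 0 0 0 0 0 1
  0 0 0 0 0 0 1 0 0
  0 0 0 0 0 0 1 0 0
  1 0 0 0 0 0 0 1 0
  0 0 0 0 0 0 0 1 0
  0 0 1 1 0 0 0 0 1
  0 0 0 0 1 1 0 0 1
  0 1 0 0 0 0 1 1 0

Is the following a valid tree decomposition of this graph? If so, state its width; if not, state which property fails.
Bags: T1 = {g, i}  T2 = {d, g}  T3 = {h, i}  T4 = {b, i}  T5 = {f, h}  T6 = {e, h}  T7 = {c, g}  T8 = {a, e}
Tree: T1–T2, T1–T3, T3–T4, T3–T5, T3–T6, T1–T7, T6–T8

Vertex coverage: the bags together contain {a, b, c, d, e, f, g, h, i}, the full vertex set. Edge coverage: each edge of G has both endpoints in at least one bag. Running intersection: for every vertex, the bags containing it form a connected subtree. All three properties hold, so this is a valid tree decomposition of width max|bag| − 1 = 1, and hence tw(G) ≤ 1.

Yes; width 1.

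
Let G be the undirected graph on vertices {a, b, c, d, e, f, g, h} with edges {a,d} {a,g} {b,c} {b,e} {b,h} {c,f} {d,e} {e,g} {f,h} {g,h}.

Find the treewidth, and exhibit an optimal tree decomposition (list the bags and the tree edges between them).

Every bag has size at most 3, so the width is 3 − 1 = 2 and tw(G) ≤ 2. Since a–d–e–g–a is a cycle in G, G is not acyclic. Forests are exactly the graphs of treewidth ≤ 1, so tw(G) ≥ 2. Combining the bounds, tw(G) = 2.

Treewidth 2.
Bags: B1 = {a, d, g}  B2 = {d, e, g}  B3 = {e, g, h}  B4 = {b, e, h}  B5 = {b, f, h}  B6 = {b, c, f}
Tree: B1–B2, B2–B3, B3–B4, B4–B5, B5–B6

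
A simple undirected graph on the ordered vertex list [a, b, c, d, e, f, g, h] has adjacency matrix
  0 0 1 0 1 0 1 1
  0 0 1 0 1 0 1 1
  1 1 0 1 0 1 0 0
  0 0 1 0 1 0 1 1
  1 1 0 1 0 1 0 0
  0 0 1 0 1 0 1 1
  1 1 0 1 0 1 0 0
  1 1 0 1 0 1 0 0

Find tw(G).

4

A width-4 tree decomposition is:
Bags: B1 = {c, d, e, g, h}  B2 = {c, e, f, g, h}  B3 = {a, c, e, g, h}  B4 = {b, c, e, g, h}
Tree: B1–B2, B2–B3, B3–B4
Each bag holds 5 vertices, so the decomposition has width 4, which upper-bounds the treewidth. For the lower bound: the 5 vertex sets {c,d}, {f,h}, {a,e}, {g}, {b} are disjoint, each induces a connected subgraph, and every pair is joined by at least one edge of G. Contracting each set to a single vertex therefore yields K_{5} as a minor, and since treewidth is minor-monotone, tw(G) ≥ tw(K_{5}) = 4. Hence tw(G) = 4 exactly.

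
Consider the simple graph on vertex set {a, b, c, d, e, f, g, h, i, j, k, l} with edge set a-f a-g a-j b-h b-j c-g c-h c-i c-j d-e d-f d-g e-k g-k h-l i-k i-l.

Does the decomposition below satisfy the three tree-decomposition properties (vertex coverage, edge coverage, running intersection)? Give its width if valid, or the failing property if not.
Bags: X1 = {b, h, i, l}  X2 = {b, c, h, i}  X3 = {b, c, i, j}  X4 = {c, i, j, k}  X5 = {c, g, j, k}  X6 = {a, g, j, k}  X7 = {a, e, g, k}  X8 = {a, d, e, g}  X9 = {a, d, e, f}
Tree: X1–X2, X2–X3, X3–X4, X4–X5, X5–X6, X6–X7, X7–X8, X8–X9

Checking the three conditions: (i) the bags cover all of {a, b, c, d, e, f, g, h, i, j, k, l}; (ii) for each edge, some bag contains both endpoints; (iii) the bags containing any fixed vertex form a subtree. All hold, so the decomposition is valid with width 4 − 1 = 3.

Yes; width 3.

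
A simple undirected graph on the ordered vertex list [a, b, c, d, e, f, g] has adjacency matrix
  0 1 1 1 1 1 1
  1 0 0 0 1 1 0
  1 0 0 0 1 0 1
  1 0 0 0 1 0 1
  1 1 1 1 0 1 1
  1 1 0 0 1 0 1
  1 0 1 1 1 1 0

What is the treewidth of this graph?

A width-3 tree decomposition is:
Bags: B1 = {a, e, f, g}  B2 = {a, d, e, g}  B3 = {a, c, e, g}  B4 = {a, b, e, f}
Tree: B1–B2, B2–B3, B1–B4
Each bag holds 4 vertices, so the decomposition has width 3, which upper-bounds the treewidth. On the other hand G contains the 4-clique {a, d, e, g}. A clique must lie in a single bag of any decomposition, so no decomposition can have width below 3. The upper and lower bounds meet at 3, so that is the treewidth.

3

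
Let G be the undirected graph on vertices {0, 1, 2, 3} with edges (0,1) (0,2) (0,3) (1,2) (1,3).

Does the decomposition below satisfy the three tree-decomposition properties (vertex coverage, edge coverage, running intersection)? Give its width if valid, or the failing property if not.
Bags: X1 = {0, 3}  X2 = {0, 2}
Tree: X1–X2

A tree decomposition must satisfy three properties: every vertex lies in some bag; for every edge, both endpoints lie together in some bag; and for every vertex, the bags containing it form a connected subtree. Here vertex 1 appears in no bag, so the decomposition is invalid.

No — vertex 1 appears in no bag.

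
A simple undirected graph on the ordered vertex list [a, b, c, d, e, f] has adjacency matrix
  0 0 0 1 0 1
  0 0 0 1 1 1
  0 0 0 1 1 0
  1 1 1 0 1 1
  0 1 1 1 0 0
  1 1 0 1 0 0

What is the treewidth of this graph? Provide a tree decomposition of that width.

Treewidth 2.
One such decomposition:
Bags: B1 = {c, d, e}  B2 = {b, d, e}  B3 = {b, d, f}  B4 = {a, d, f}
Tree: B1–B2, B2–B3, B3–B4

The largest bag has 3 vertices, giving width 2; this decomposition certifies tw(G) ≤ 2. On the other hand G contains the 3-clique {c, d, e}. A clique must lie in a single bag of any decomposition, so no decomposition can have width below 2. Hence tw(G) = 2 exactly.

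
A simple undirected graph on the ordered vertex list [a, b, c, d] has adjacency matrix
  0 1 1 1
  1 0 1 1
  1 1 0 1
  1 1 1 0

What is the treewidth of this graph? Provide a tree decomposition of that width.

Treewidth 3.
One such decomposition:
Bags: B1 = {a, b, c, d}
Tree: (single bag)

With just one bag of size 4, the width is 4 − 1 = 3, so tw(G) ≤ 3. Conversely, {a, b, c, d} is a clique of size 4, and the vertices of any clique must share a bag in every tree decomposition; so some bag has ≥ 4 vertices and tw(G) ≥ 3. Therefore the treewidth is 3.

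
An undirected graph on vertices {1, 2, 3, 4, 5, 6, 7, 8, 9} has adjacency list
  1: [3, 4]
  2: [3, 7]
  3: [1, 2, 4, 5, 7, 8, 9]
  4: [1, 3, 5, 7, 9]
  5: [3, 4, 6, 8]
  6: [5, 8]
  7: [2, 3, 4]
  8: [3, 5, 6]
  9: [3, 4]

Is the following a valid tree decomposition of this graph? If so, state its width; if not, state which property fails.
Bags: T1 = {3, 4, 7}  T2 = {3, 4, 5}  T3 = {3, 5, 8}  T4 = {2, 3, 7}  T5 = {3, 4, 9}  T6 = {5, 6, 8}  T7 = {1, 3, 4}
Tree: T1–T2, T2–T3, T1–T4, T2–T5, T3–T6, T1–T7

Vertex coverage: the bags together contain {1, 2, 3, 4, 5, 6, 7, 8, 9}, the full vertex set. Edge coverage: each edge of G has both endpoints in at least one bag. Running intersection: for every vertex, the bags containing it form a connected subtree. All three properties hold, so this is a valid tree decomposition of width max|bag| − 1 = 2, and hence tw(G) ≤ 2.

Yes; width 2.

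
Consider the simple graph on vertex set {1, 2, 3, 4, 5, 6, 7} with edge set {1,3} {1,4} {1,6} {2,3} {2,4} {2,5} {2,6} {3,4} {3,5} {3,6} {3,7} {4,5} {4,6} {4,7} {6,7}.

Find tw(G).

3

A width-3 tree decomposition is:
Bags: B1 = {2, 3, 4, 6}  B2 = {2, 3, 4, 5}  B3 = {3, 4, 6, 7}  B4 = {1, 3, 4, 6}
Tree: B1–B2, B1–B3, B3–B4
Each bag holds 4 vertices, so the decomposition has width 3, which upper-bounds the treewidth. Conversely, {2, 3, 4, 5} is a clique of size 4, and the vertices of any clique must share a bag in every tree decomposition; so some bag has ≥ 4 vertices and tw(G) ≥ 3. Combining the bounds, tw(G) = 3.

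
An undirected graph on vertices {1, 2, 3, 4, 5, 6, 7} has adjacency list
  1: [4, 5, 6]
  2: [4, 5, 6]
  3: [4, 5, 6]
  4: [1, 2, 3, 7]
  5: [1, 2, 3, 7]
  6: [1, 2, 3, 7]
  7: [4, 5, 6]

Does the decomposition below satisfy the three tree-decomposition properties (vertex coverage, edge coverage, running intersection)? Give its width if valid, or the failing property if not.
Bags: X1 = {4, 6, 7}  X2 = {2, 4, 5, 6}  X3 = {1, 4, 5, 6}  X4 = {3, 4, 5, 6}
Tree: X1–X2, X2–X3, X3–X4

A tree decomposition must satisfy three properties: every vertex lies in some bag; for every edge, both endpoints lie together in some bag; and for every vertex, the bags containing it form a connected subtree. Here edge (5,7) lies in no bag, so the decomposition is invalid.

No — edge (5,7) lies in no bag.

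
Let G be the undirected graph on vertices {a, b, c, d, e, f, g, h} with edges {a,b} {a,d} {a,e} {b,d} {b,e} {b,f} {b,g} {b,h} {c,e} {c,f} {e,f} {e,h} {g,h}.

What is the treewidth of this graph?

A width-2 tree decomposition is:
Bags: B1 = {b, e, h}  B2 = {b, g, h}  B3 = {b, e, f}  B4 = {a, b, e}  B5 = {c, e, f}  B6 = {a, b, d}
Tree: B1–B2, B1–B3, B3–B4, B3–B5, B4–B6
The largest bag has 3 vertices, giving width 2; this decomposition certifies tw(G) ≤ 2. For the lower bound, the 3 vertices {c, e, f} are pairwise adjacent, and any tree decomposition puts a clique entirely inside one bag — forcing width ≥ 2. Therefore the treewidth is 2.

2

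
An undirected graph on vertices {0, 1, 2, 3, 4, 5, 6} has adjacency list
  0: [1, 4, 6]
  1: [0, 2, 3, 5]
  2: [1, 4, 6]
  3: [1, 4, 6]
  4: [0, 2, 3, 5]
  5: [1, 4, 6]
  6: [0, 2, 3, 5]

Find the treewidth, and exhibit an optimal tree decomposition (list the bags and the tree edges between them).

Every bag has size at most 4, so the width is 4 − 1 = 3 and tw(G) ≤ 3. For the lower bound: the 4 vertex sets {2,6}, {3,4}, {1}, {0} are disjoint, each induces a connected subgraph, and every pair is joined by at least one edge of G. Contracting each set to a single vertex therefore yields K_{4} as a minor, and since treewidth is minor-monotone, tw(G) ≥ tw(K_{4}) = 3. Combining the bounds, tw(G) = 3.

Treewidth 3.
One optimal decomposition is:
Bags: B1 = {1, 2, 4, 6}  B2 = {1, 3, 4, 6}  B3 = {0, 1, 4, 6}  B4 = {1, 4, 5, 6}
Tree: B1–B2, B2–B3, B3–B4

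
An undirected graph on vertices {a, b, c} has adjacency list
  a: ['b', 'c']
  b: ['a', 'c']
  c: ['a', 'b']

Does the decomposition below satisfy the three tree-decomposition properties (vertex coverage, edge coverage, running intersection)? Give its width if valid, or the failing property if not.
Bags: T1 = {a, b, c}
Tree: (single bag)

Checking the three conditions: (i) the bags cover all of {a, b, c}; (ii) for each edge, some bag contains both endpoints; (iii) the bags containing any fixed vertex form a subtree. All hold, so the decomposition is valid with width 3 − 1 = 2.

Yes; width 2.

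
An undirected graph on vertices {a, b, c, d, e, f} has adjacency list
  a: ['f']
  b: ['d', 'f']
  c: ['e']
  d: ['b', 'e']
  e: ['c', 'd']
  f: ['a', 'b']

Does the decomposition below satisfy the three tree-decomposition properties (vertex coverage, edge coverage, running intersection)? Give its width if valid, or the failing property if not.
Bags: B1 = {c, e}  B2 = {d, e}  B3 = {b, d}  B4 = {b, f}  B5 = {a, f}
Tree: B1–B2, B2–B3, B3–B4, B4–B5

Vertex coverage: the bags together contain {a, b, c, d, e, f}, the full vertex set. Edge coverage: each edge of G has both endpoints in at least one bag. Running intersection: for every vertex, the bags containing it form a connected subtree. All three properties hold, so this is a valid tree decomposition of width max|bag| − 1 = 1, and hence tw(G) ≤ 1.

Yes; width 1.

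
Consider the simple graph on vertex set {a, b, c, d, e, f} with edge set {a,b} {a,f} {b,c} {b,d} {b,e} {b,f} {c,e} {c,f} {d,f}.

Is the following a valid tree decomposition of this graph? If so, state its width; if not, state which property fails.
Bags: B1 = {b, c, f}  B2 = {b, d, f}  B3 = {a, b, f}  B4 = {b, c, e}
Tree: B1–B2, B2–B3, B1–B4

Yes; width 2.

Vertex coverage: the bags together contain {a, b, c, d, e, f}, the full vertex set. Edge coverage: each edge of G has both endpoints in at least one bag. Running intersection: for every vertex, the bags containing it form a connected subtree. All three properties hold, so this is a valid tree decomposition of width max|bag| − 1 = 2, and hence tw(G) ≤ 2.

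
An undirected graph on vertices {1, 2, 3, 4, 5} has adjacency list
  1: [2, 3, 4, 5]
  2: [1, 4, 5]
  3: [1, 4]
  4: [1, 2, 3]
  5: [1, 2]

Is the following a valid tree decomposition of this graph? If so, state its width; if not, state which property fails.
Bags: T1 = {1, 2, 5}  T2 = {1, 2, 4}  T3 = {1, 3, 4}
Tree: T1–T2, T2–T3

Yes; width 2.

Every vertex of G appears in some bag (union = {1, 2, 3, 4, 5}); every edge is covered by a bag; and for each vertex v the set of bags containing v is connected in the bag tree. The decomposition is therefore valid. The largest bag has 3 vertices, so the width is 2.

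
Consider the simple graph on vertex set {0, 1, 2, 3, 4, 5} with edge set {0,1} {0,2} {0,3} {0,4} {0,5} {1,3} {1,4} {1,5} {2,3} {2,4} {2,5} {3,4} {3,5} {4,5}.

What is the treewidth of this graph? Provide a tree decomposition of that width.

Treewidth 4.
One such decomposition:
Bags: B1 = {0, 2, 3, 4, 5}  B2 = {0, 1, 3, 4, 5}
Tree: B1–B2

Every bag has size at most 5, so the width is 5 − 1 = 4 and tw(G) ≤ 4. Conversely, {0, 1, 3, 4, 5} is a clique of size 5, and the vertices of any clique must share a bag in every tree decomposition; so some bag has ≥ 5 vertices and tw(G) ≥ 4. Hence tw(G) = 4 exactly.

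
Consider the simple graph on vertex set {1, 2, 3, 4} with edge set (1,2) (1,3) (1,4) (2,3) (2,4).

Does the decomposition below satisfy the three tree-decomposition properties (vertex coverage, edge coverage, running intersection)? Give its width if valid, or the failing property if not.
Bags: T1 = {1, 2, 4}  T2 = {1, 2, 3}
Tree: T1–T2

Yes; width 2.

Vertex coverage: the bags together contain {1, 2, 3, 4}, the full vertex set. Edge coverage: each edge of G has both endpoints in at least one bag. Running intersection: for every vertex, the bags containing it form a connected subtree. All three properties hold, so this is a valid tree decomposition of width max|bag| − 1 = 2, and hence tw(G) ≤ 2.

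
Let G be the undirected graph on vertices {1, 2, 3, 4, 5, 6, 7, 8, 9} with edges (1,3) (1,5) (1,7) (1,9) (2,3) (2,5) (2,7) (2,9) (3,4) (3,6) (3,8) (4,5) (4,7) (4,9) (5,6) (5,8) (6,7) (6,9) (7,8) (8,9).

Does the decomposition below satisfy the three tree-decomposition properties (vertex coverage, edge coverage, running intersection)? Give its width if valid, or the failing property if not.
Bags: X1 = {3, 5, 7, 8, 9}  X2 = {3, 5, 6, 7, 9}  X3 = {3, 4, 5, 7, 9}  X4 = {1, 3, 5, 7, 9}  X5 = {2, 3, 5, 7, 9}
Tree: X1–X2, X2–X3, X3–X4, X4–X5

Yes; width 4.

Vertex coverage: the bags together contain {1, 2, 3, 4, 5, 6, 7, 8, 9}, the full vertex set. Edge coverage: each edge of G has both endpoints in at least one bag. Running intersection: for every vertex, the bags containing it form a connected subtree. All three properties hold, so this is a valid tree decomposition of width max|bag| − 1 = 4, and hence tw(G) ≤ 4.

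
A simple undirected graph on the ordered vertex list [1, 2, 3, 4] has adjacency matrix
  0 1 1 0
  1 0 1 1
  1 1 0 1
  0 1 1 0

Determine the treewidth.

2

A width-2 tree decomposition is:
Bags: B1 = {1, 2, 3}  B2 = {2, 3, 4}
Tree: B1–B2
The largest bag has 3 vertices, giving width 2; this decomposition certifies tw(G) ≤ 2. On the other hand G contains the 3-clique {1, 2, 3}. A clique must lie in a single bag of any decomposition, so no decomposition can have width below 2. The upper and lower bounds meet at 2, so that is the treewidth.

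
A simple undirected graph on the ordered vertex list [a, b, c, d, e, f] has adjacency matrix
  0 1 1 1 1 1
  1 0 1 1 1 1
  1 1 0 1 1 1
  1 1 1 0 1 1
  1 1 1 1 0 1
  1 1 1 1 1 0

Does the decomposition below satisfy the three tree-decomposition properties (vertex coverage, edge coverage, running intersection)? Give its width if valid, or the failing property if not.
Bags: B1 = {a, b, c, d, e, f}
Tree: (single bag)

Yes; width 5.

Every vertex of G appears in some bag (union = {a, b, c, d, e, f}); every edge is covered by a bag; and for each vertex v the set of bags containing v is connected in the bag tree. The decomposition is therefore valid. The largest bag has 6 vertices, so the width is 5.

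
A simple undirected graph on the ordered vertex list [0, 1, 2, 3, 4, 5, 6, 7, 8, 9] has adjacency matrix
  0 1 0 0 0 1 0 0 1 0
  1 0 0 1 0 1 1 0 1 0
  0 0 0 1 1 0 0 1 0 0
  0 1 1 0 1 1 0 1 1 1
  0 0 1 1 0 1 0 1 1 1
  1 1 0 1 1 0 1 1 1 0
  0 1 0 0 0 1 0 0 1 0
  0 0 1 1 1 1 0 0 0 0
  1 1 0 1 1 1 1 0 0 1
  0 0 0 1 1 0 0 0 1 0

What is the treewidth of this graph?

3

A width-3 tree decomposition is:
Bags: B1 = {1, 3, 5, 8}  B2 = {1, 5, 6, 8}  B3 = {3, 4, 5, 8}  B4 = {3, 4, 5, 7}  B5 = {0, 1, 5, 8}  B6 = {3, 4, 8, 9}  B7 = {2, 3, 4, 7}
Tree: B1–B2, B1–B3, B3–B4, B1–B5, B3–B6, B4–B7
Every bag has size at most 4, so the width is 4 − 1 = 3 and tw(G) ≤ 3. Conversely, {0, 1, 5, 8} is a clique of size 4, and the vertices of any clique must share a bag in every tree decomposition; so some bag has ≥ 4 vertices and tw(G) ≥ 3. Hence tw(G) = 3 exactly.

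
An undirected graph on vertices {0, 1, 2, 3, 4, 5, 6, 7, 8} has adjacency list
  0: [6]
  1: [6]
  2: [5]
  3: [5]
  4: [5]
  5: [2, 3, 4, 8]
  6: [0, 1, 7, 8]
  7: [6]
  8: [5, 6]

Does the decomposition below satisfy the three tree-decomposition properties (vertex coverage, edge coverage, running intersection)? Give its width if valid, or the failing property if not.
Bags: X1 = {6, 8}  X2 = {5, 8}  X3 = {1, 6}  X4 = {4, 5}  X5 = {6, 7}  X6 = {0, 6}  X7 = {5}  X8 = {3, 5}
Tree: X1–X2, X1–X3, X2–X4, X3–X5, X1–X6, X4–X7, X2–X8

No — vertex 2 appears in no bag.

A tree decomposition must satisfy three properties: every vertex lies in some bag; for every edge, both endpoints lie together in some bag; and for every vertex, the bags containing it form a connected subtree. Here vertex 2 appears in no bag, so the decomposition is invalid.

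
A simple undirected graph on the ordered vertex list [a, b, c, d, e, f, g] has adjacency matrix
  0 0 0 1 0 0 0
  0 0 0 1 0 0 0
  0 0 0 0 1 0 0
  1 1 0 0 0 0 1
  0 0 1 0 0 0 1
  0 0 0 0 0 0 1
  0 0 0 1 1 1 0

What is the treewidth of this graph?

A width-1 tree decomposition is:
Bags: B1 = {d, g}  B2 = {f, g}  B3 = {e, g}  B4 = {c, e}  B5 = {a, d}  B6 = {b, d}
Tree: B1–B2, B1–B3, B3–B4, B1–B5, B5–B6
Every bag has size at most 2, so the width is 2 − 1 = 1 and tw(G) ≤ 1. Any graph with an edge has treewidth ≥ 1, and G has the edge d–g. Combining the bounds, tw(G) = 1.

1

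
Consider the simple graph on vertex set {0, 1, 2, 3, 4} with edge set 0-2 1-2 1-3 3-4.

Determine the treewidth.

A width-1 tree decomposition is:
Bags: B1 = {3, 4}  B2 = {1, 3}  B3 = {1, 2}  B4 = {0, 2}
Tree: B1–B2, B2–B3, B3–B4
Each bag holds 2 vertices, so the decomposition has width 1, which upper-bounds the treewidth. Since G has at least one edge (e.g. 4–3), it is not an edgeless graph, so tw(G) ≥ 1. Combining the bounds, tw(G) = 1.

1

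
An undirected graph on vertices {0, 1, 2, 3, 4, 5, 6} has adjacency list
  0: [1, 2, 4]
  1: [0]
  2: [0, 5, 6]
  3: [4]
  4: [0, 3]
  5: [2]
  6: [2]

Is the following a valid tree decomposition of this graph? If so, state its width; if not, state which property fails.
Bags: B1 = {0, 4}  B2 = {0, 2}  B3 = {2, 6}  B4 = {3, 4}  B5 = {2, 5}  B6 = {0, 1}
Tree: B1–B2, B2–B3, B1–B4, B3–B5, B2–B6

Checking the three conditions: (i) the bags cover all of {0, 1, 2, 3, 4, 5, 6}; (ii) for each edge, some bag contains both endpoints; (iii) the bags containing any fixed vertex form a subtree. All hold, so the decomposition is valid with width 2 − 1 = 1.

Yes; width 1.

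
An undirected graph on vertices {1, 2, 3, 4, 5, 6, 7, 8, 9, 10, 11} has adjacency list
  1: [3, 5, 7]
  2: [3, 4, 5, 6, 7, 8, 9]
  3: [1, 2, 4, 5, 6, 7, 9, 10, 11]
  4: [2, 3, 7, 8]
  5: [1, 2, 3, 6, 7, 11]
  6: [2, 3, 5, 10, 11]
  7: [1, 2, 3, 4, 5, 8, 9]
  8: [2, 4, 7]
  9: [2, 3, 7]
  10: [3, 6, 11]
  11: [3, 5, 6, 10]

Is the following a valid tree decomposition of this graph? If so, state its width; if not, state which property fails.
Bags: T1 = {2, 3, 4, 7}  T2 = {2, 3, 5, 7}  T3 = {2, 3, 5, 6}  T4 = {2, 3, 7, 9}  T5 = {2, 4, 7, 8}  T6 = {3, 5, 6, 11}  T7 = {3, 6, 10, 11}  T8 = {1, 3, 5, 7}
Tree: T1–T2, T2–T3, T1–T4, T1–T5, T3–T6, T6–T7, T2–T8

Every vertex of G appears in some bag (union = {1, 2, 3, 4, 5, 6, 7, 8, 9, 10, 11}); every edge is covered by a bag; and for each vertex v the set of bags containing v is connected in the bag tree. The decomposition is therefore valid. The largest bag has 4 vertices, so the width is 3.

Yes; width 3.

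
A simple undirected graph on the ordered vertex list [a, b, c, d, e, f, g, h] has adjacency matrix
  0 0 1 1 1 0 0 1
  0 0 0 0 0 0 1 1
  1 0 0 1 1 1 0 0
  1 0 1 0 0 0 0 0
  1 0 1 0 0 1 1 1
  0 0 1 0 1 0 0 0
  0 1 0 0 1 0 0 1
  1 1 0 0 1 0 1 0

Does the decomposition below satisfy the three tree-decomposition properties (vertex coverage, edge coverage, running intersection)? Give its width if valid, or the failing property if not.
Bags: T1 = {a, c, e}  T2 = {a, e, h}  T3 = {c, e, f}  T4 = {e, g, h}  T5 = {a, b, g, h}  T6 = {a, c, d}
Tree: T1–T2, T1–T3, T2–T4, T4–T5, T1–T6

No — bags containing vertex a are not connected in the tree.

A tree decomposition must satisfy three properties: every vertex lies in some bag; for every edge, both endpoints lie together in some bag; and for every vertex, the bags containing it form a connected subtree. Here bags containing vertex a are not connected in the tree, so the decomposition is invalid.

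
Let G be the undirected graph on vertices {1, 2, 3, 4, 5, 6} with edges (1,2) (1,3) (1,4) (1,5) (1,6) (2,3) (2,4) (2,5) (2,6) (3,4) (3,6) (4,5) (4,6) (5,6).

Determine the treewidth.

A width-4 tree decomposition is:
Bags: B1 = {1, 2, 4, 5, 6}  B2 = {1, 2, 3, 4, 6}
Tree: B1–B2
Every bag has size at most 5, so the width is 5 − 1 = 4 and tw(G) ≤ 4. Conversely, {1, 2, 3, 4, 6} is a clique of size 5, and the vertices of any clique must share a bag in every tree decomposition; so some bag has ≥ 5 vertices and tw(G) ≥ 4. Combining the bounds, tw(G) = 4.

4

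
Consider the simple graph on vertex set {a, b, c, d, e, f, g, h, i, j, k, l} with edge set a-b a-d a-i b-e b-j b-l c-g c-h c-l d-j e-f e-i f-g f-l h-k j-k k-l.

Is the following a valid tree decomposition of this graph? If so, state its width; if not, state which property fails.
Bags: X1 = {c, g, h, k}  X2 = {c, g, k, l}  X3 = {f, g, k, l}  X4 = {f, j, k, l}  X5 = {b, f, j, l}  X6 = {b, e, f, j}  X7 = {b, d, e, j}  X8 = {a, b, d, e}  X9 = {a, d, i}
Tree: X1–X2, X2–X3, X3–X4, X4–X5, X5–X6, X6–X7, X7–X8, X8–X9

A tree decomposition must satisfy three properties: every vertex lies in some bag; for every edge, both endpoints lie together in some bag; and for every vertex, the bags containing it form a connected subtree. Here edge (e,i) lies in no bag, so the decomposition is invalid.

No — edge (e,i) lies in no bag.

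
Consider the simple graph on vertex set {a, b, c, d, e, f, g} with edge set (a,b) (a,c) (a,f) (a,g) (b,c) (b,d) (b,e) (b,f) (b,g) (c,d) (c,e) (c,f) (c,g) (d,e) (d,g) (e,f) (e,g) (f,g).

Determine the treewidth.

A width-4 tree decomposition is:
Bags: B1 = {b, c, e, f, g}  B2 = {a, b, c, f, g}  B3 = {b, c, d, e, g}
Tree: B1–B2, B1–B3
Each bag holds 5 vertices, so the decomposition has width 4, which upper-bounds the treewidth. Conversely, {b, c, d, e, g} is a clique of size 5, and the vertices of any clique must share a bag in every tree decomposition; so some bag has ≥ 5 vertices and tw(G) ≥ 4. Therefore the treewidth is 4.

4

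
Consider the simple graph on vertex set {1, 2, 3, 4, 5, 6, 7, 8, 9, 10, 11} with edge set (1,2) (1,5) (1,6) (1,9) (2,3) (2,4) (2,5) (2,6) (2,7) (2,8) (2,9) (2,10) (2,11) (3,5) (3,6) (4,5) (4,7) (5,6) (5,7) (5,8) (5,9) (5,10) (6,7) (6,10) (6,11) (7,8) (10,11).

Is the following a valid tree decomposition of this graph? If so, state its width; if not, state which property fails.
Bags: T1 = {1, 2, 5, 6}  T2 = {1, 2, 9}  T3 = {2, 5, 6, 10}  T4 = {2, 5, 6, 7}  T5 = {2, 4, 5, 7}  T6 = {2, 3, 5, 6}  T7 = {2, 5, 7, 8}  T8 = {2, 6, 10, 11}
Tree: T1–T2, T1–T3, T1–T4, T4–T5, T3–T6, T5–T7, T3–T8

A tree decomposition must satisfy three properties: every vertex lies in some bag; for every edge, both endpoints lie together in some bag; and for every vertex, the bags containing it form a connected subtree. Here edge (5,9) lies in no bag, so the decomposition is invalid.

No — edge (5,9) lies in no bag.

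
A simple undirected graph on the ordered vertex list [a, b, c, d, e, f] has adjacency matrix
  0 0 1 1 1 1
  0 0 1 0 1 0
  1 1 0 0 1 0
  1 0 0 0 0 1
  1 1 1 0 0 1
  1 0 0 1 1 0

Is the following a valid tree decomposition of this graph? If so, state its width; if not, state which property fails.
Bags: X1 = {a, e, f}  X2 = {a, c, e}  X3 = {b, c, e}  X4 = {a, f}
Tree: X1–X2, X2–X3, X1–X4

No — vertex d appears in no bag.

A tree decomposition must satisfy three properties: every vertex lies in some bag; for every edge, both endpoints lie together in some bag; and for every vertex, the bags containing it form a connected subtree. Here vertex d appears in no bag, so the decomposition is invalid.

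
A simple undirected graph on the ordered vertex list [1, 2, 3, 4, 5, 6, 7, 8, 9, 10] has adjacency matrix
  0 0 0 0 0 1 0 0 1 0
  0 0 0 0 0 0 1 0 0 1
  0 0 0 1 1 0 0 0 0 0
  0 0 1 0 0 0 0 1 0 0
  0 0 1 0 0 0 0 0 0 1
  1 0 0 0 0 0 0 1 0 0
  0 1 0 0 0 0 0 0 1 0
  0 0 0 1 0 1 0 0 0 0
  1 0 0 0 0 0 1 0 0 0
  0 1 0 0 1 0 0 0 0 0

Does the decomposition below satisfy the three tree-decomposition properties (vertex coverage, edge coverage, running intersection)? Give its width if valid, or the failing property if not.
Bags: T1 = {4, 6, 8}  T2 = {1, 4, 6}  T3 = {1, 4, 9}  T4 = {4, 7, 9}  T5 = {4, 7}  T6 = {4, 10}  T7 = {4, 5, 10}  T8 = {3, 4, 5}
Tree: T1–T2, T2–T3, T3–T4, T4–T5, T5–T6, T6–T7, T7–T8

A tree decomposition must satisfy three properties: every vertex lies in some bag; for every edge, both endpoints lie together in some bag; and for every vertex, the bags containing it form a connected subtree. Here vertex 2 appears in no bag, so the decomposition is invalid.

No — vertex 2 appears in no bag.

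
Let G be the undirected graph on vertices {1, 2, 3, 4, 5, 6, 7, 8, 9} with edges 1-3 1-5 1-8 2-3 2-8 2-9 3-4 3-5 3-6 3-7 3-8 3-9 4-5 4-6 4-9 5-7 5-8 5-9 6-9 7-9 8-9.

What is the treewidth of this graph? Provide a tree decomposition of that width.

The largest bag has 4 vertices, giving width 3; this decomposition certifies tw(G) ≤ 3. On the other hand G contains the 4-clique {1, 3, 5, 8}. A clique must lie in a single bag of any decomposition, so no decomposition can have width below 3. Hence tw(G) = 3 exactly.

Treewidth 3.
One optimal decomposition is:
Bags: B1 = {3, 4, 5, 9}  B2 = {3, 5, 8, 9}  B3 = {2, 3, 8, 9}  B4 = {1, 3, 5, 8}  B5 = {3, 5, 7, 9}  B6 = {3, 4, 6, 9}
Tree: B1–B2, B2–B3, B2–B4, B1–B5, B1–B6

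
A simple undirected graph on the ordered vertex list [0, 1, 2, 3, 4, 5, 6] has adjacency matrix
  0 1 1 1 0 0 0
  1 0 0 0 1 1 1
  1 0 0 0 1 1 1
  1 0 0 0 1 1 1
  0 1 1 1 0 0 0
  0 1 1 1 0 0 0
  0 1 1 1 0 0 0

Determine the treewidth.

3

A width-3 tree decomposition is:
Bags: B1 = {0, 1, 2, 3}  B2 = {1, 2, 3, 4}  B3 = {1, 2, 3, 5}  B4 = {1, 2, 3, 6}
Tree: B1–B2, B2–B3, B3–B4
Each bag holds 4 vertices, so the decomposition has width 3, which upper-bounds the treewidth. For the lower bound: the 4 vertex sets {0,1}, {2,4}, {3}, {5} are disjoint, each induces a connected subgraph, and every pair is joined by at least one edge of G. Contracting each set to a single vertex therefore yields K_{4} as a minor, and since treewidth is minor-monotone, tw(G) ≥ tw(K_{4}) = 3. Combining the bounds, tw(G) = 3.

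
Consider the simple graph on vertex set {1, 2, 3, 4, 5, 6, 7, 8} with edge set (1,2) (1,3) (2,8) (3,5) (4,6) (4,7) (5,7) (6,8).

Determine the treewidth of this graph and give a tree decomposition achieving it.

Treewidth 2.
One optimal decomposition is:
Bags: B1 = {1, 2, 3}  B2 = {2, 3, 8}  B3 = {3, 6, 8}  B4 = {3, 4, 6}  B5 = {3, 4, 7}  B6 = {3, 5, 7}
Tree: B1–B2, B2–B3, B3–B4, B4–B5, B5–B6

Every bag has size at most 3, so the width is 3 − 1 = 2 and tw(G) ≤ 2. The edges 3–1–2–8–6–4–7–5–3 form a cycle, so G is not a tree and its treewidth is at least 2. The upper and lower bounds meet at 2, so that is the treewidth.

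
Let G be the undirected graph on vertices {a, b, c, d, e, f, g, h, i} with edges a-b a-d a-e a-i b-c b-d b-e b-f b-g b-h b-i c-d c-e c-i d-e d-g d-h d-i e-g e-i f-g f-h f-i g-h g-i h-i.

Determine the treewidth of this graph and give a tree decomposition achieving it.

Treewidth 4.
One such decomposition:
Bags: B1 = {b, f, g, h, i}  B2 = {b, d, g, h, i}  B3 = {b, d, e, g, i}  B4 = {a, b, d, e, i}  B5 = {b, c, d, e, i}
Tree: B1–B2, B2–B3, B3–B4, B3–B5

Every bag has size at most 5, so the width is 5 − 1 = 4 and tw(G) ≤ 4. For the lower bound, the 5 vertices {b, d, e, g, i} are pairwise adjacent, and any tree decomposition puts a clique entirely inside one bag — forcing width ≥ 4. Therefore the treewidth is 4.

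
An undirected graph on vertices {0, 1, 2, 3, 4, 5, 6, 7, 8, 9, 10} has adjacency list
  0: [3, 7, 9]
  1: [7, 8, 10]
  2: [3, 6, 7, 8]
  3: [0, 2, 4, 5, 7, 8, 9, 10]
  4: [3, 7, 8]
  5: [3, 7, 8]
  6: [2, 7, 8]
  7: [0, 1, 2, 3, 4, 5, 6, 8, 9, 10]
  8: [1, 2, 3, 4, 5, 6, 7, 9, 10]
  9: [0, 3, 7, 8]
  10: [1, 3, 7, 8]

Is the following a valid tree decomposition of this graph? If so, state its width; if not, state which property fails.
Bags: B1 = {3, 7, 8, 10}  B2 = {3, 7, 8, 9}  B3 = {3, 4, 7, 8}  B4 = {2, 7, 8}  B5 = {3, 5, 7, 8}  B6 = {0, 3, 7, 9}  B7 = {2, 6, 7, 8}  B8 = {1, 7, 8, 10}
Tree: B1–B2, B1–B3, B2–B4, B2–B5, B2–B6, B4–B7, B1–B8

No — edge (3,2) lies in no bag.

A tree decomposition must satisfy three properties: every vertex lies in some bag; for every edge, both endpoints lie together in some bag; and for every vertex, the bags containing it form a connected subtree. Here edge (3,2) lies in no bag, so the decomposition is invalid.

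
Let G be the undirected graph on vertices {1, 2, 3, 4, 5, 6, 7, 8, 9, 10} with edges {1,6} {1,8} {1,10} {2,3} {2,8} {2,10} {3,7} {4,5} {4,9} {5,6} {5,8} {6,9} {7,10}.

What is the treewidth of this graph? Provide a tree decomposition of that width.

Treewidth 2.
Bags: B1 = {4, 6, 9}  B2 = {4, 5, 6}  B3 = {1, 5, 6}  B4 = {1, 5, 8}  B5 = {1, 8, 10}  B6 = {2, 8, 10}  B7 = {2, 7, 10}  B8 = {2, 3, 7}
Tree: B1–B2, B2–B3, B3–B4, B4–B5, B5–B6, B6–B7, B7–B8

Every bag has size at most 3, so the width is 3 − 1 = 2 and tw(G) ≤ 2. The edges 9–4–5–6–9 form a cycle, so G is not a tree and its treewidth is at least 2. Combining the bounds, tw(G) = 2.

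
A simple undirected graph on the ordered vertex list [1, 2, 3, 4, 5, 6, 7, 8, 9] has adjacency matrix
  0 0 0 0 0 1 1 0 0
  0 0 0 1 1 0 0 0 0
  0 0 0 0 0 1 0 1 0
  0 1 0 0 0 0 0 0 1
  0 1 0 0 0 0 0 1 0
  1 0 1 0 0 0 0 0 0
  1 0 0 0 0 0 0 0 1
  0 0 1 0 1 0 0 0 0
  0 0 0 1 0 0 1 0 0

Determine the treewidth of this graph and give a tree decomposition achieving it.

Treewidth 2.
Bags: B1 = {1, 6, 7}  B2 = {3, 6, 7}  B3 = {3, 7, 8}  B4 = {5, 7, 8}  B5 = {2, 5, 7}  B6 = {2, 4, 7}  B7 = {4, 7, 9}
Tree: B1–B2, B2–B3, B3–B4, B4–B5, B5–B6, B6–B7

Every bag has size at most 3, so the width is 3 − 1 = 2 and tw(G) ≤ 2. Since 7–1–6–3–8–5–2–4–9–7 is a cycle in G, G is not acyclic. Forests are exactly the graphs of treewidth ≤ 1, so tw(G) ≥ 2. Combining the bounds, tw(G) = 2.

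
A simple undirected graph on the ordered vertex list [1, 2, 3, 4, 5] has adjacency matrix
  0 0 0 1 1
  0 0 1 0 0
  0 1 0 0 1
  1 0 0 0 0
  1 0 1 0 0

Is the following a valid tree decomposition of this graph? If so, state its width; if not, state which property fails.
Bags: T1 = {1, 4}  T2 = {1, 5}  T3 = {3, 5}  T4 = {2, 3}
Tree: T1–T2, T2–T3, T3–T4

Yes; width 1.

Vertex coverage: the bags together contain {1, 2, 3, 4, 5}, the full vertex set. Edge coverage: each edge of G has both endpoints in at least one bag. Running intersection: for every vertex, the bags containing it form a connected subtree. All three properties hold, so this is a valid tree decomposition of width max|bag| − 1 = 1, and hence tw(G) ≤ 1.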